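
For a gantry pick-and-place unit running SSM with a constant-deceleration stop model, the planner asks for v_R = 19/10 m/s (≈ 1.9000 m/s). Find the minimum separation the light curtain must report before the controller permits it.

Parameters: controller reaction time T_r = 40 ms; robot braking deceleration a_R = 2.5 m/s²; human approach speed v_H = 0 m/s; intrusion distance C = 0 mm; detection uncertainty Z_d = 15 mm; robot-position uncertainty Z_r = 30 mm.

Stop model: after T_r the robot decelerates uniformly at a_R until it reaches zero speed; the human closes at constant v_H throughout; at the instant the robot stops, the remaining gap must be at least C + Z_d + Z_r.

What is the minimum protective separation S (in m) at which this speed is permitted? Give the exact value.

S_min = 843/1000 m = 0.8430 m

stop time T_s = (19/10)/(5/2) = 0.7600 s
robot in T_r: 1.9000·0.0400 = 0.0760 m
robot under decel: 1.9000²/(2·2.5000) = 0.7220 m
person approaches 0.0000·(0.0400+0.7600) = 0.0000 m
C+Z_d+Z_r = 0.0000+0.0150+0.0300 = 0.0450 m
S_min ≈ 0.0760+0.7220+0.0000+0.0450  ⇒  S_min = 843/1000 m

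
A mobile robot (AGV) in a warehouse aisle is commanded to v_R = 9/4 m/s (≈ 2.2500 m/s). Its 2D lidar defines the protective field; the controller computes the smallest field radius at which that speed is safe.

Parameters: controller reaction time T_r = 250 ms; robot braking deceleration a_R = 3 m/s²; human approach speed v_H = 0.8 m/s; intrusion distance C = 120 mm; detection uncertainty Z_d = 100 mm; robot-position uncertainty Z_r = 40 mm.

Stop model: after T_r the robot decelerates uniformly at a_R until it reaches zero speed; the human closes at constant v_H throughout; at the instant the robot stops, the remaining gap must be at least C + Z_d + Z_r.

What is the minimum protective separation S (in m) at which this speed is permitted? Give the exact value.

S_min = 1973/800 m = 2.4663 m

T_s = v_R/a_R = (9/4)/3 = 0.7500 s
robot covers v_R·T_r = 2.2500·0.2500 = 0.5625 m before braking
robot under decel: 2.2500²/(2·3.0000) = 0.8438 m
person approaches 0.8000·(0.2500+0.7500) = 0.8000 m
C+Z_d+Z_r = 0.1200+0.1000+0.0400 = 0.2600 m
S_min ≈ 0.5625+0.8438+0.8000+0.2600  ⇒  S_min = 1973/800 m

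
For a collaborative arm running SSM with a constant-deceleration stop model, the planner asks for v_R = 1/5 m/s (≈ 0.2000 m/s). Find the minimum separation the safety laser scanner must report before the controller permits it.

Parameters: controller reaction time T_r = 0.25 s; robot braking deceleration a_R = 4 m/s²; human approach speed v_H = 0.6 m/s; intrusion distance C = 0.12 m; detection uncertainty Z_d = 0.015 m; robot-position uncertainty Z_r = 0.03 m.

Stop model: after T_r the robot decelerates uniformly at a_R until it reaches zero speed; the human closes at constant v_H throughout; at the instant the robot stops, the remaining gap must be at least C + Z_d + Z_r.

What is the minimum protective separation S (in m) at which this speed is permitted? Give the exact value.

T_s = v_R/a_R = (1/5)/4 = 0.0500 s
robot covers v_R·T_r = 0.2000·0.2500 = 0.0500 m before braking
robot under decel: 0.2000²/(2·4.0000) = 0.0050 m
human over T_r+T_s: 0.6000·(0.2500+0.0500) = 0.1800 m
C+Z_d+Z_r = 0.1200+0.0150+0.0300 = 0.1650 m
S_min ≈ 0.0500+0.0050+0.1800+0.1650  ⇒  S_min = 2/5 m

S_min = 2/5 m = 0.4000 m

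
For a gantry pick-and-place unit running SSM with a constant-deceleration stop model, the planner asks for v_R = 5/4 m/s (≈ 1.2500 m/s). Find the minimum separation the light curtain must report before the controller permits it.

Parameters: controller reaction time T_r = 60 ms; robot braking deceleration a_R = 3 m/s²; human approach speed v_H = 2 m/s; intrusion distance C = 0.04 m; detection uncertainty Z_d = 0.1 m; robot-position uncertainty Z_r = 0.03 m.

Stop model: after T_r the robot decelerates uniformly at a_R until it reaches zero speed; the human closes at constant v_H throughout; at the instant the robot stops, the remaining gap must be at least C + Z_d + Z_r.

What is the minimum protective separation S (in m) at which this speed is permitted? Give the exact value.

T_s = v_R/a_R = (5/4)/3 = 0.4167 s
robot covers v_R·T_r = 1.2500·0.0600 = 0.0750 m before braking
braking distance = 1.2500²/(2·3.0000) = 0.2604 m
human over T_r+T_s: 2.0000·(0.0600+0.4167) = 0.9533 m
margins: 0.0400+0.1000+0.0300 = 0.1700 m
S_min ≈ 0.0750+0.2604+0.9533+0.1700  ⇒  S_min = 1167/800 m

S_min = 1167/800 m = 1.4587 m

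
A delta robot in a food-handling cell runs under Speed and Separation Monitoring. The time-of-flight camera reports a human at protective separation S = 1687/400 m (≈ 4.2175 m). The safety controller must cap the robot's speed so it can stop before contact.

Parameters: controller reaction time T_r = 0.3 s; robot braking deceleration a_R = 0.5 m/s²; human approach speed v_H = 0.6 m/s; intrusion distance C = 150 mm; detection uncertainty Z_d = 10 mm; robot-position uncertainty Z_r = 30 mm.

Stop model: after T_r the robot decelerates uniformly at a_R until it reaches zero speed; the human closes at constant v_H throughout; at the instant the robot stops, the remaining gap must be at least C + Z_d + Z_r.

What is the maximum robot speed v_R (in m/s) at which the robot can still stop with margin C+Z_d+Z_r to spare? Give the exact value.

quadratic (1)·v² + (3/2)·v + (-1539/400) = 0
  disc = (3/2)² − 4·(1)·(-1539/400) = 441/25 ; √disc = 21/5
  v_R = (−(3/2) + 21/5) / (2·(1)) = 27/20 m/s
check:
T_s = v_R/a_R = (27/20)/(1/2) = 2.7000 s
reaction-phase robot travel = 1.3500·0.3000 = 0.4050 m
robot under decel: 1.3500²/(2·0.5000) = 1.8225 m
person approaches 0.6000·(0.3000+2.7000) = 1.8000 m
residual clearance needed = 0.1500+0.0100+0.0300 = 0.1900 m
sum ≈ 0.4050+1.8225+1.8000+0.1900 ≈ 4.2175 m = S ✓

v_R_max = 27/20 m/s = 1.3500 m/s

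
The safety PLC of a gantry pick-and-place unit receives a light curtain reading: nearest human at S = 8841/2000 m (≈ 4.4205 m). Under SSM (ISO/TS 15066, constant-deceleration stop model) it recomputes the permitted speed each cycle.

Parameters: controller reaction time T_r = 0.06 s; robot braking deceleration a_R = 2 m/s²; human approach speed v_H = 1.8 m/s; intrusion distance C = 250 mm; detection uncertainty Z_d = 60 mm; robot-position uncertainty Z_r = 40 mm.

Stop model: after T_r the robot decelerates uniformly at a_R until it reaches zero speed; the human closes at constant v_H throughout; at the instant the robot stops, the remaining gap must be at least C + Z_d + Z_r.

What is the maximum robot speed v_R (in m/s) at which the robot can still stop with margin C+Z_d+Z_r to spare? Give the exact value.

at the boundary: (1/4)·v² + (24/25)·v + (-317/80) = 0
  disc = (24/25)² − 4·(1/4)·(-317/80) = 48841/10000 ; √disc = 221/100
  v_R = (−(24/25) + 221/100) / (2·(1/4)) = 5/2 m/s
check:
braking lasts T_s = (5/2)/2 = 1.2500 s
reaction-phase robot travel = 2.5000·0.0600 = 0.1500 m
robot covers 2.5000·1.2500 − ½·2.0000·1.2500² = 1.5625 m while stopping
human closes 1.8000·1.3100 = 2.3580 m
residual clearance needed = 0.2500+0.0600+0.0400 = 0.3500 m
sum ≈ 0.1500+1.5625+2.3580+0.3500 ≈ 4.4205 m = S ✓

v_R_max = 5/2 m/s = 2.5000 m/s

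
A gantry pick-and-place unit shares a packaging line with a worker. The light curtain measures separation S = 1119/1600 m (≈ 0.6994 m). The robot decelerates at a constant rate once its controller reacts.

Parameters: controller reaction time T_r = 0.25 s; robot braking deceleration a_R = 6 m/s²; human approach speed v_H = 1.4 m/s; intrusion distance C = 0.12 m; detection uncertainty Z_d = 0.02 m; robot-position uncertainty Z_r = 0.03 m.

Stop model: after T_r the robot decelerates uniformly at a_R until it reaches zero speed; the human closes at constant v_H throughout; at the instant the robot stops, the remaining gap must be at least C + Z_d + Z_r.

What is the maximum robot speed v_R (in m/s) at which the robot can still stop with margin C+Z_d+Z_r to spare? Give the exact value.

v_R_max = 7/20 m/s = 0.3500 m/s

at the boundary: (1/12)·v² + (29/60)·v + (-287/1600) = 0
  disc = (29/60)² − 4·(1/12)·(-287/1600) = 169/576 ; √disc = 13/24
  v_R = (−(29/60) + 13/24) / (2·(1/12)) = 7/20 m/s
check:
stop time T_s = (7/20)/6 = 0.0583 s
robot in T_r: 0.3500·0.2500 = 0.0875 m
robot under decel: 0.3500²/(2·6.0000) = 0.0102 m
human over T_r+T_s: 1.4000·(0.2500+0.0583) = 0.4317 m
C+Z_d+Z_r = 0.1200+0.0200+0.0300 = 0.1700 m
sum ≈ 0.0875+0.0102+0.4317+0.1700 ≈ 0.6994 m = S ✓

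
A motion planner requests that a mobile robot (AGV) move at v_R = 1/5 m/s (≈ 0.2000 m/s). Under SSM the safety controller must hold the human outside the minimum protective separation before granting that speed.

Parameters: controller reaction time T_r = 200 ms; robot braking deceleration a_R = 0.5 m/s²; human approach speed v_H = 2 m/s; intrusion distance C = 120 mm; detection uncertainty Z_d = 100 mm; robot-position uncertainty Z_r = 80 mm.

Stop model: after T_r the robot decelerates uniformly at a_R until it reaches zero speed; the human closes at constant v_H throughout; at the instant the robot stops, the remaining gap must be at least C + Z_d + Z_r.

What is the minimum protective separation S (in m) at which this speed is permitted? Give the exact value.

stop time T_s = (1/5)/(1/2) = 0.4000 s
robot in T_r: 0.2000·0.2000 = 0.0400 m
braking distance = 0.2000²/(2·0.5000) = 0.0400 m
human closes 2.0000·0.6000 = 1.2000 m
residual clearance needed = 0.1200+0.1000+0.0800 = 0.3000 m
S_min ≈ 0.0400+0.0400+1.2000+0.3000  ⇒  S_min = 79/50 m

S_min = 79/50 m = 1.5800 m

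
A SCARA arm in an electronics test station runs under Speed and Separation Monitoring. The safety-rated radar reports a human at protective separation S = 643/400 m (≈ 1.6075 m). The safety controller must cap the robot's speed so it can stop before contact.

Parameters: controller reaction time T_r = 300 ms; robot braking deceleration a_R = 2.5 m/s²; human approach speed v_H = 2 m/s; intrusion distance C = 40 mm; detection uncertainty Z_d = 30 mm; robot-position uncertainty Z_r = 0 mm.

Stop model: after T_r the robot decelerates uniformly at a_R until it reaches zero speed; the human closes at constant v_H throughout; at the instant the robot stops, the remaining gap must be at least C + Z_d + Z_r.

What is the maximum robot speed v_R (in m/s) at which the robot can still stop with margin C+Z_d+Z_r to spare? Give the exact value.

at the boundary: (1/5)·v² + (11/10)·v + (-15/16) = 0
  disc = (11/10)² − 4·(1/5)·(-15/16) = 49/25 ; √disc = 7/5
  v_R = (−(11/10) + 7/5) / (2·(1/5)) = 3/4 m/s
check:
braking lasts T_s = (3/4)/(5/2) = 0.3000 s
robot covers v_R·T_r = 0.7500·0.3000 = 0.2250 m before braking
braking distance = 0.7500²/(2·2.5000) = 0.1125 m
human closes 2.0000·0.6000 = 1.2000 m
residual clearance needed = 0.0400+0.0300+0.0000 = 0.0700 m
sum ≈ 0.2250+0.1125+1.2000+0.0700 ≈ 1.6075 m = S ✓

v_R_max = 3/4 m/s = 0.7500 m/s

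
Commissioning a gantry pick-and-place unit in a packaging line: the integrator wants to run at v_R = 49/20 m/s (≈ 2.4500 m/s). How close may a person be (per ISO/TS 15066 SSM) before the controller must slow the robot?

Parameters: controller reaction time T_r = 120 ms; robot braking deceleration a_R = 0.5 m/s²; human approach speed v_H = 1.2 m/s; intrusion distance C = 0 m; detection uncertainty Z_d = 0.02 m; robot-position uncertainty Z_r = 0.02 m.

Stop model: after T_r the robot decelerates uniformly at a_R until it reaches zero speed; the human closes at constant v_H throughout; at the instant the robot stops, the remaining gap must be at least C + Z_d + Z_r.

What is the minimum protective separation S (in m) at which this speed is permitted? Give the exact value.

S_min = 24721/2000 m = 12.3605 m

braking lasts T_s = (49/20)/(1/2) = 4.9000 s
reaction-phase robot travel = 2.4500·0.1200 = 0.2940 m
robot under decel: 2.4500²/(2·0.5000) = 6.0025 m
human closes 1.2000·5.0200 = 6.0240 m
margins: 0.0000+0.0200+0.0200 = 0.0400 m
S_min ≈ 0.2940+6.0025+6.0240+0.0400  ⇒  S_min = 24721/2000 m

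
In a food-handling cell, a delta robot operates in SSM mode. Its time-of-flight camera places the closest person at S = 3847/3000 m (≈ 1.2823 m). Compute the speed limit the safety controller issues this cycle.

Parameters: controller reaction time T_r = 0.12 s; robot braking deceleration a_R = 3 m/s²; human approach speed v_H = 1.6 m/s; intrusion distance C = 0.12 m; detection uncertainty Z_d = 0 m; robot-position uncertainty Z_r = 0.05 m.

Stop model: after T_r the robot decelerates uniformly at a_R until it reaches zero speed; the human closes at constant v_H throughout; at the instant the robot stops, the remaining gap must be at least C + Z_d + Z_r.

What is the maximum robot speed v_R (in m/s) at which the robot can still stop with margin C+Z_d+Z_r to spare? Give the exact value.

quadratic (1/6)·v² + (49/75)·v + (-2761/3000) = 0
  disc = (49/75)² − 4·(1/6)·(-2761/3000) = 2601/2500 ; √disc = 51/50
  v_R = (−(49/75) + 51/50) / (2·(1/6)) = 11/10 m/s
check:
T_s = v_R/a_R = (11/10)/3 = 0.3667 s
robot in T_r: 1.1000·0.1200 = 0.1320 m
braking distance = 1.1000²/(2·3.0000) = 0.2017 m
person approaches 1.6000·(0.1200+0.3667) = 0.7787 m
C+Z_d+Z_r = 0.1200+0.0000+0.0500 = 0.1700 m
sum ≈ 0.1320+0.2017+0.7787+0.1700 ≈ 1.2823 m = S ✓

v_R_max = 11/10 m/s = 1.1000 m/s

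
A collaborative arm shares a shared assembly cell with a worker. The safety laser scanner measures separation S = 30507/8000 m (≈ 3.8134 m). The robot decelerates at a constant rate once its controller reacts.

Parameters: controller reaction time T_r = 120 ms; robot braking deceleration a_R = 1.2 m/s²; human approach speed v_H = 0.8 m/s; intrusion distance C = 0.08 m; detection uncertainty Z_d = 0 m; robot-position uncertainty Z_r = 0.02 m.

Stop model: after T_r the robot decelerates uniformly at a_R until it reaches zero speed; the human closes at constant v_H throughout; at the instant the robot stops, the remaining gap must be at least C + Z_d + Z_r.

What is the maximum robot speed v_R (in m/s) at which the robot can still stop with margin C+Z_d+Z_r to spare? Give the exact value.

v_R_max = 43/20 m/s = 2.1500 m/s

at the boundary: (5/12)·v² + (59/75)·v + (-28939/8000) = 0
  disc = (59/75)² − 4·(5/12)·(-28939/8000) = 2393209/360000 ; √disc = 1547/600
  v_R = (−(59/75) + 1547/600) / (2·(5/12)) = 43/20 m/s
check:
braking lasts T_s = (43/20)/(6/5) = 1.7917 s
reaction-phase robot travel = 2.1500·0.1200 = 0.2580 m
robot covers 2.1500·1.7917 − ½·1.2000·1.7917² = 1.9260 m while stopping
person approaches 0.8000·(0.1200+1.7917) = 1.5293 m
margins: 0.0800+0.0000+0.0200 = 0.1000 m
sum ≈ 0.2580+1.9260+1.5293+0.1000 ≈ 3.8134 m = S ✓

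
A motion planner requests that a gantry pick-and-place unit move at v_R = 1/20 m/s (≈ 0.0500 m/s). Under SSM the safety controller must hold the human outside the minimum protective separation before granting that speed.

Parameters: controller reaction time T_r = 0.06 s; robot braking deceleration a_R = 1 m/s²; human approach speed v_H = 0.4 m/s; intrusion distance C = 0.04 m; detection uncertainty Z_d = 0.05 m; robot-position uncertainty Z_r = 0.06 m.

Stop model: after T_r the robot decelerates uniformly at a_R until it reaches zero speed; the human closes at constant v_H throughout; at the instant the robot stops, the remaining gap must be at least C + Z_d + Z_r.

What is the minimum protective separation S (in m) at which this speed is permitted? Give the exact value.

S_min = 793/4000 m = 0.1983 m

braking lasts T_s = (1/20)/1 = 0.0500 s
robot in T_r: 0.0500·0.0600 = 0.0030 m
robot under decel: 0.0500²/(2·1.0000) = 0.0013 m
human over T_r+T_s: 0.4000·(0.0600+0.0500) = 0.0440 m
residual clearance needed = 0.0400+0.0500+0.0600 = 0.1500 m
S_min ≈ 0.0030+0.0013+0.0440+0.1500  ⇒  S_min = 793/4000 m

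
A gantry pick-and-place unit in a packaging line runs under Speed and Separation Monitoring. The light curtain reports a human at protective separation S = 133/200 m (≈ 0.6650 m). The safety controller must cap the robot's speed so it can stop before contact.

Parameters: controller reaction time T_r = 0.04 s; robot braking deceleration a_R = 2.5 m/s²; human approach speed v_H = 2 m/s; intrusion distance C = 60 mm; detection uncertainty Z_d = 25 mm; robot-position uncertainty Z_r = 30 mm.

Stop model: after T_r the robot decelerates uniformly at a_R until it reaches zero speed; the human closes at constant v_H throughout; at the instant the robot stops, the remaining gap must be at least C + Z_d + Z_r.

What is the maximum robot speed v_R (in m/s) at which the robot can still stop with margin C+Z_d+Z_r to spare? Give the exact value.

at the boundary: (1/5)·v² + (21/25)·v + (-47/100) = 0
  disc = (21/25)² − 4·(1/5)·(-47/100) = 676/625 ; √disc = 26/25
  v_R = (−(21/25) + 26/25) / (2·(1/5)) = 1/2 m/s
check:
braking lasts T_s = (1/2)/(5/2) = 0.2000 s
robot covers v_R·T_r = 0.5000·0.0400 = 0.0200 m before braking
braking distance = 0.5000²/(2·2.5000) = 0.0500 m
human closes 2.0000·0.2400 = 0.4800 m
margins: 0.0600+0.0250+0.0300 = 0.1150 m
sum ≈ 0.0200+0.0500+0.4800+0.1150 ≈ 0.6650 m = S ✓

v_R_max = 1/2 m/s = 0.5000 m/s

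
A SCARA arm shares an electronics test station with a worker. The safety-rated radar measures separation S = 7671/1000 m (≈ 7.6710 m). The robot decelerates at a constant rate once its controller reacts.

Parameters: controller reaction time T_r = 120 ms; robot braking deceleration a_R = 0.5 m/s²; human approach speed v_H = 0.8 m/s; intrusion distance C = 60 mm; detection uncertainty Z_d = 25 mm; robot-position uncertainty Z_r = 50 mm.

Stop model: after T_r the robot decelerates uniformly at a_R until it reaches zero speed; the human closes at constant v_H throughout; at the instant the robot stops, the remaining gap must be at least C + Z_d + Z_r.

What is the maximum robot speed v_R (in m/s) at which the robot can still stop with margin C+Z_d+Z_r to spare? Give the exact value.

v_R_max = 2 m/s = 2.0000 m/s

collect terms ⇒ (1)·v_R² + (43/25)·v_R + (-186/25) = 0
  disc = (43/25)² − 4·(1)·(-186/25) = 20449/625 ; √disc = 143/25
  v_R = (−(43/25) + 143/25) / (2·(1)) = 2 m/s
check:
stop time T_s = 2/(1/2) = 4.0000 s
robot in T_r: 2.0000·0.1200 = 0.2400 m
robot covers 2.0000·4.0000 − ½·0.5000·4.0000² = 4.0000 m while stopping
person approaches 0.8000·(0.1200+4.0000) = 3.2960 m
margins: 0.0600+0.0250+0.0500 = 0.1350 m
sum ≈ 0.2400+4.0000+3.2960+0.1350 ≈ 7.6710 m = S ✓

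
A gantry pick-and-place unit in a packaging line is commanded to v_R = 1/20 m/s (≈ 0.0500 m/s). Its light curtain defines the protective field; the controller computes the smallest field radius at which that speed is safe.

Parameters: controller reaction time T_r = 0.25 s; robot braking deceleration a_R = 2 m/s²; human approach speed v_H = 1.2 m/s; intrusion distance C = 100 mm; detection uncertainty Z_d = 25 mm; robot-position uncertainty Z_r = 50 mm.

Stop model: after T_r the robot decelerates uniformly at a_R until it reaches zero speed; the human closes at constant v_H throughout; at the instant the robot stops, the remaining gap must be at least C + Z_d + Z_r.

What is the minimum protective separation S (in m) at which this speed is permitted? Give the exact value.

S_min = 829/1600 m = 0.5181 m

braking lasts T_s = (1/20)/2 = 0.0250 s
robot covers v_R·T_r = 0.0500·0.2500 = 0.0125 m before braking
braking distance = 0.0500²/(2·2.0000) = 0.0006 m
person approaches 1.2000·(0.2500+0.0250) = 0.3300 m
margins: 0.1000+0.0250+0.0500 = 0.1750 m
S_min ≈ 0.0125+0.0006+0.3300+0.1750  ⇒  S_min = 829/1600 m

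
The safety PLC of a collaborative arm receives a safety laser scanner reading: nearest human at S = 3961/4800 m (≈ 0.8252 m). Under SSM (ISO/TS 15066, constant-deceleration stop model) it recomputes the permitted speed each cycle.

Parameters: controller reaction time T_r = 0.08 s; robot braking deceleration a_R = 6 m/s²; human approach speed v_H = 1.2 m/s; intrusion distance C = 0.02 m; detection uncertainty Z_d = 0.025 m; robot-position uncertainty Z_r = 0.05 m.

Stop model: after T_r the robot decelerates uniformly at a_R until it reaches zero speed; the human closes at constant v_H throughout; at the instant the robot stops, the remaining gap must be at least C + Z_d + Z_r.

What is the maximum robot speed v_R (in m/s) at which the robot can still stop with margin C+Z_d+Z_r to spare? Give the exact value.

collect terms ⇒ (1/12)·v_R² + (7/25)·v_R + (-15221/24000) = 0
  disc = (7/25)² − 4·(1/12)·(-15221/24000) = 104329/360000 ; √disc = 323/600
  v_R = (−(7/25) + 323/600) / (2·(1/12)) = 31/20 m/s
check:
stop time T_s = (31/20)/6 = 0.2583 s
robot covers v_R·T_r = 1.5500·0.0800 = 0.1240 m before braking
braking distance = 1.5500²/(2·6.0000) = 0.2002 m
human closes 1.2000·0.3383 = 0.4060 m
residual clearance needed = 0.0200+0.0250+0.0500 = 0.0950 m
sum ≈ 0.1240+0.2002+0.4060+0.0950 ≈ 0.8252 m = S ✓

v_R_max = 31/20 m/s = 1.5500 m/s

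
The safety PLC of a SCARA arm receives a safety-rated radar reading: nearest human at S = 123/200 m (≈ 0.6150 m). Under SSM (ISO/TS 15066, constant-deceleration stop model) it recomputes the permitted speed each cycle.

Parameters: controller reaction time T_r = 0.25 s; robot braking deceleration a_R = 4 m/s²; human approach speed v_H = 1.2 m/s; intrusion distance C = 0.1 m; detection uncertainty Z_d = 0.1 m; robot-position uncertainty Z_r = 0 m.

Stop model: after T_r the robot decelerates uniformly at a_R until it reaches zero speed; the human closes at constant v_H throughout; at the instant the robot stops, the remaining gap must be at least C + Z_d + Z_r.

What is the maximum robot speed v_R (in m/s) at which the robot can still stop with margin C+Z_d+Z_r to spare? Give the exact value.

v_R_max = 1/5 m/s = 0.2000 m/s

quadratic (1/8)·v² + (11/20)·v + (-23/200) = 0
  disc = (11/20)² − 4·(1/8)·(-23/200) = 9/25 ; √disc = 3/5
  v_R = (−(11/20) + 3/5) / (2·(1/8)) = 1/5 m/s
check:
T_s = v_R/a_R = (1/5)/4 = 0.0500 s
reaction-phase robot travel = 0.2000·0.2500 = 0.0500 m
robot covers 0.2000·0.0500 − ½·4.0000·0.0500² = 0.0050 m while stopping
human over T_r+T_s: 1.2000·(0.2500+0.0500) = 0.3600 m
margins: 0.1000+0.1000+0.0000 = 0.2000 m
sum ≈ 0.0500+0.0050+0.3600+0.2000 ≈ 0.6150 m = S ✓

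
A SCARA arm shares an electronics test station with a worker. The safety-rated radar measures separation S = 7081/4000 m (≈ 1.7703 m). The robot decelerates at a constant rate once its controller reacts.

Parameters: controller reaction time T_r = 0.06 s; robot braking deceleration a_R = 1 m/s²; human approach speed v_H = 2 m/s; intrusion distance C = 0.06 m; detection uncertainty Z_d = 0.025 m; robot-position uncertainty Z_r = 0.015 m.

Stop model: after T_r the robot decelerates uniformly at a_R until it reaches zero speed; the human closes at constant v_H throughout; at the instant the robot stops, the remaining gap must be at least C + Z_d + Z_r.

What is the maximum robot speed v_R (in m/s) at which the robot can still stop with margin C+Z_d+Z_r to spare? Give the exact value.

v_R_max = 13/20 m/s = 0.6500 m/s

collect terms ⇒ (1/2)·v_R² + (103/50)·v_R + (-6201/4000) = 0
  disc = (103/50)² − 4·(1/2)·(-6201/4000) = 73441/10000 ; √disc = 271/100
  v_R = (−(103/50) + 271/100) / (2·(1/2)) = 13/20 m/s
check:
T_s = v_R/a_R = (13/20)/1 = 0.6500 s
robot covers v_R·T_r = 0.6500·0.0600 = 0.0390 m before braking
robot under decel: 0.6500²/(2·1.0000) = 0.2112 m
person approaches 2.0000·(0.0600+0.6500) = 1.4200 m
C+Z_d+Z_r = 0.0600+0.0250+0.0150 = 0.1000 m
sum ≈ 0.0390+0.2112+1.4200+0.1000 ≈ 1.7703 m = S ✓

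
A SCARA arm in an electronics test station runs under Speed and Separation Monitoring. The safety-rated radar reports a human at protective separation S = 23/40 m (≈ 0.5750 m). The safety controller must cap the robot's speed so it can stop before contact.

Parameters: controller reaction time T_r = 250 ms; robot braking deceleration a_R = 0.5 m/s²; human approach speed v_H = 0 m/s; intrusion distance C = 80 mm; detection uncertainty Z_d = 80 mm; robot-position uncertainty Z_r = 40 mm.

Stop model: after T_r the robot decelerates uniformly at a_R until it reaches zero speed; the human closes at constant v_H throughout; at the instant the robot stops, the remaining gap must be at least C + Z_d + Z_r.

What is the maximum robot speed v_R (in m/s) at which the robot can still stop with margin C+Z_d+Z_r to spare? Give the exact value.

v_R_max = 1/2 m/s = 0.5000 m/s

collect terms ⇒ (1)·v_R² + (1/4)·v_R + (-3/8) = 0
  disc = (1/4)² − 4·(1)·(-3/8) = 25/16 ; √disc = 5/4
  v_R = (−(1/4) + 5/4) / (2·(1)) = 1/2 m/s
check:
stop time T_s = (1/2)/(1/2) = 1.0000 s
robot covers v_R·T_r = 0.5000·0.2500 = 0.1250 m before braking
braking distance = 0.5000²/(2·0.5000) = 0.2500 m
human closes 0.0000·1.2500 = 0.0000 m
margins: 0.0800+0.0800+0.0400 = 0.2000 m
sum ≈ 0.1250+0.2500+0.0000+0.2000 ≈ 0.5750 m = S ✓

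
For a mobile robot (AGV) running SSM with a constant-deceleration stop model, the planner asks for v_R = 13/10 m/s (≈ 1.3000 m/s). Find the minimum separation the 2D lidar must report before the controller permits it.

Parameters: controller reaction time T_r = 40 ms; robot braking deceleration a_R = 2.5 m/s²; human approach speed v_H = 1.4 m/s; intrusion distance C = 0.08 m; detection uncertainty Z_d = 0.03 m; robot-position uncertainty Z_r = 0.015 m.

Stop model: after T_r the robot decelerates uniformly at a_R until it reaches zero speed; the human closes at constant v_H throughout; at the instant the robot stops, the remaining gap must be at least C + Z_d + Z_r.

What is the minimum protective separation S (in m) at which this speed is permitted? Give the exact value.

stop time T_s = (13/10)/(5/2) = 0.5200 s
reaction-phase robot travel = 1.3000·0.0400 = 0.0520 m
robot covers 1.3000·0.5200 − ½·2.5000·0.5200² = 0.3380 m while stopping
human over T_r+T_s: 1.4000·(0.0400+0.5200) = 0.7840 m
residual clearance needed = 0.0800+0.0300+0.0150 = 0.1250 m
S_min ≈ 0.0520+0.3380+0.7840+0.1250  ⇒  S_min = 1299/1000 m

S_min = 1299/1000 m = 1.2990 m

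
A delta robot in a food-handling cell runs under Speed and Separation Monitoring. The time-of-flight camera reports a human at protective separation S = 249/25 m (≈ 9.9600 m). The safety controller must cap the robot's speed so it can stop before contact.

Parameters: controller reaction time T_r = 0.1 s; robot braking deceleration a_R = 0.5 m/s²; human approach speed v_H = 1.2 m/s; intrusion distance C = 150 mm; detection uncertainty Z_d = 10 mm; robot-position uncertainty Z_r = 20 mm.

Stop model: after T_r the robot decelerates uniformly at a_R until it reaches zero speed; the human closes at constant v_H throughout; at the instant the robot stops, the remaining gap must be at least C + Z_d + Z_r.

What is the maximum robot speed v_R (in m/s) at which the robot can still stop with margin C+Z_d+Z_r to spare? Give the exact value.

collect terms ⇒ (1)·v_R² + (5/2)·v_R + (-483/50) = 0
  disc = (5/2)² − 4·(1)·(-483/50) = 4489/100 ; √disc = 67/10
  v_R = (−(5/2) + 67/10) / (2·(1)) = 21/10 m/s
check:
T_s = v_R/a_R = (21/10)/(1/2) = 4.2000 s
reaction-phase robot travel = 2.1000·0.1000 = 0.2100 m
robot under decel: 2.1000²/(2·0.5000) = 4.4100 m
person approaches 1.2000·(0.1000+4.2000) = 5.1600 m
C+Z_d+Z_r = 0.1500+0.0100+0.0200 = 0.1800 m
sum ≈ 0.2100+4.4100+5.1600+0.1800 ≈ 9.9600 m = S ✓

v_R_max = 21/10 m/s = 2.1000 m/s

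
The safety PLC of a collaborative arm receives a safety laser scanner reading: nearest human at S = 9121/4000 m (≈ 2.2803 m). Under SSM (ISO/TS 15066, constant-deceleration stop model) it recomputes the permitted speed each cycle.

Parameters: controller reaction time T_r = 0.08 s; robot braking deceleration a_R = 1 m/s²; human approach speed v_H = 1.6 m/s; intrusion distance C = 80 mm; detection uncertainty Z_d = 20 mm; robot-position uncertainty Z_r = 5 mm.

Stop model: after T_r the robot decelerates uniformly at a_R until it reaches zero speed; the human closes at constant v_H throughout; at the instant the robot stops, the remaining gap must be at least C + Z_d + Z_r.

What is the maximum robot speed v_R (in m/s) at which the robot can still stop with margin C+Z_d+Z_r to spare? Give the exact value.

quadratic (1/2)·v² + (42/25)·v + (-8189/4000) = 0
  disc = (42/25)² − 4·(1/2)·(-8189/4000) = 69169/10000 ; √disc = 263/100
  v_R = (−(42/25) + 263/100) / (2·(1/2)) = 19/20 m/s
check:
T_s = v_R/a_R = (19/20)/1 = 0.9500 s
robot covers v_R·T_r = 0.9500·0.0800 = 0.0760 m before braking
braking distance = 0.9500²/(2·1.0000) = 0.4512 m
human over T_r+T_s: 1.6000·(0.0800+0.9500) = 1.6480 m
margins: 0.0800+0.0200+0.0050 = 0.1050 m
sum ≈ 0.0760+0.4512+1.6480+0.1050 ≈ 2.2803 m = S ✓

v_R_max = 19/20 m/s = 0.9500 m/s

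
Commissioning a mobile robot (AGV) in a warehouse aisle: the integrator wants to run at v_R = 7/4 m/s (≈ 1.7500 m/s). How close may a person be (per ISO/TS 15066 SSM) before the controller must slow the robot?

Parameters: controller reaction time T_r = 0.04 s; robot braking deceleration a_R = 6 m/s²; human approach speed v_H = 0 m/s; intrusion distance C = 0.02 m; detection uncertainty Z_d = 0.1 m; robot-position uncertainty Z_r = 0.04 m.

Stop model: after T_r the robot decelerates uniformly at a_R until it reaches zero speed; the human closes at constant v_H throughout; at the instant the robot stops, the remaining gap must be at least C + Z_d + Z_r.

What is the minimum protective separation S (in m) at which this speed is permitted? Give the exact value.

T_s = v_R/a_R = (7/4)/6 = 0.2917 s
reaction-phase robot travel = 1.7500·0.0400 = 0.0700 m
robot covers 1.7500·0.2917 − ½·6.0000·0.2917² = 0.2552 m while stopping
person approaches 0.0000·(0.0400+0.2917) = 0.0000 m
residual clearance needed = 0.0200+0.1000+0.0400 = 0.1600 m
S_min ≈ 0.0700+0.2552+0.0000+0.1600  ⇒  S_min = 2329/4800 m

S_min = 2329/4800 m = 0.4852 m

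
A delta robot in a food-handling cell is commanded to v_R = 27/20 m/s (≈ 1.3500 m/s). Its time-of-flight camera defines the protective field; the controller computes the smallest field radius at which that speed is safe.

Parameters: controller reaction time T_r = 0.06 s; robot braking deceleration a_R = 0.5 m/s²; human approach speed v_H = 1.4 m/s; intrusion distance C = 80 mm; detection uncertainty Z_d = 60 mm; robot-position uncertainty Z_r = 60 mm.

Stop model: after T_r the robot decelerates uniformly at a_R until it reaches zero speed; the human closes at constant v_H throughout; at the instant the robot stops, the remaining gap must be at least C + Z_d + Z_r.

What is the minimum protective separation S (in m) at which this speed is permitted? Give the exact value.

braking lasts T_s = (27/20)/(1/2) = 2.7000 s
robot covers v_R·T_r = 1.3500·0.0600 = 0.0810 m before braking
braking distance = 1.3500²/(2·0.5000) = 1.8225 m
person approaches 1.4000·(0.0600+2.7000) = 3.8640 m
C+Z_d+Z_r = 0.0800+0.0600+0.0600 = 0.2000 m
S_min ≈ 0.0810+1.8225+3.8640+0.2000  ⇒  S_min = 2387/400 m

S_min = 2387/400 m = 5.9675 m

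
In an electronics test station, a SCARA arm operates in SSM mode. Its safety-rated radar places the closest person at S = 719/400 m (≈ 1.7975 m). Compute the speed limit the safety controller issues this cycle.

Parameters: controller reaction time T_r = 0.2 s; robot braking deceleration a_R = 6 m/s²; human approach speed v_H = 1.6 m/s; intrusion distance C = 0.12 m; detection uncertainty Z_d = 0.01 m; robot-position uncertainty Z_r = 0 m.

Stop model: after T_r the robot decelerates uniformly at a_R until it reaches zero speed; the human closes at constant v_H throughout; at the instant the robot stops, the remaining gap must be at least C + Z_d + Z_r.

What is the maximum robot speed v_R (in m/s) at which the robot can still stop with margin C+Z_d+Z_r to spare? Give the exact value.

at the boundary: (1/12)·v² + (7/15)·v + (-539/400) = 0
  disc = (7/15)² − 4·(1/12)·(-539/400) = 2401/3600 ; √disc = 49/60
  v_R = (−(7/15) + 49/60) / (2·(1/12)) = 21/10 m/s
check:
T_s = v_R/a_R = (21/10)/6 = 0.3500 s
robot in T_r: 2.1000·0.2000 = 0.4200 m
braking distance = 2.1000²/(2·6.0000) = 0.3675 m
person approaches 1.6000·(0.2000+0.3500) = 0.8800 m
C+Z_d+Z_r = 0.1200+0.0100+0.0000 = 0.1300 m
sum ≈ 0.4200+0.3675+0.8800+0.1300 ≈ 1.7975 m = S ✓

v_R_max = 21/10 m/s = 2.1000 m/s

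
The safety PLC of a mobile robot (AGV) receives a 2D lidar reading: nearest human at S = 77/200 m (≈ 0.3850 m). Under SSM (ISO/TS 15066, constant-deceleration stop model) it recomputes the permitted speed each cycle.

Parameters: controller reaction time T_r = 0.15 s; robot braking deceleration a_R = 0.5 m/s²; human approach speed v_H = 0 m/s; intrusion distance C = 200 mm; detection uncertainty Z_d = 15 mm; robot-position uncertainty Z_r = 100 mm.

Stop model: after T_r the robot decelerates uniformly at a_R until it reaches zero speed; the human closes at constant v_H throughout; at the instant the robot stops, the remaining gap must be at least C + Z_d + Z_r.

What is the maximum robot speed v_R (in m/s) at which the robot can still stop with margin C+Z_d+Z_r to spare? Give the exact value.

v_R_max = 1/5 m/s = 0.2000 m/s

at the boundary: (1)·v² + (3/20)·v + (-7/100) = 0
  disc = (3/20)² − 4·(1)·(-7/100) = 121/400 ; √disc = 11/20
  v_R = (−(3/20) + 11/20) / (2·(1)) = 1/5 m/s
check:
stop time T_s = (1/5)/(1/2) = 0.4000 s
reaction-phase robot travel = 0.2000·0.1500 = 0.0300 m
braking distance = 0.2000²/(2·0.5000) = 0.0400 m
human closes 0.0000·0.5500 = 0.0000 m
margins: 0.2000+0.0150+0.1000 = 0.3150 m
sum ≈ 0.0300+0.0400+0.0000+0.3150 ≈ 0.3850 m = S ✓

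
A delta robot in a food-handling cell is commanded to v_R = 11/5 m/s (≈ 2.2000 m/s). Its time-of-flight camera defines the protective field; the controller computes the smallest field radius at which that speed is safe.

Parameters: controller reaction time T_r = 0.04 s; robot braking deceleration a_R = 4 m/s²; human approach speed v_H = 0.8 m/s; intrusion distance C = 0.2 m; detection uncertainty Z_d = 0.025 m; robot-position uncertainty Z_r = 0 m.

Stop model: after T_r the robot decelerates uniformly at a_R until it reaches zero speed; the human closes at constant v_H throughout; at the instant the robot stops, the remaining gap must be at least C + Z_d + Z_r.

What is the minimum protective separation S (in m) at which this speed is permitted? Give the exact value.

S_min = 139/100 m = 1.3900 m

braking lasts T_s = (11/5)/4 = 0.5500 s
reaction-phase robot travel = 2.2000·0.0400 = 0.0880 m
braking distance = 2.2000²/(2·4.0000) = 0.6050 m
human closes 0.8000·0.5900 = 0.4720 m
C+Z_d+Z_r = 0.2000+0.0250+0.0000 = 0.2250 m
S_min ≈ 0.0880+0.6050+0.4720+0.2250  ⇒  S_min = 139/100 m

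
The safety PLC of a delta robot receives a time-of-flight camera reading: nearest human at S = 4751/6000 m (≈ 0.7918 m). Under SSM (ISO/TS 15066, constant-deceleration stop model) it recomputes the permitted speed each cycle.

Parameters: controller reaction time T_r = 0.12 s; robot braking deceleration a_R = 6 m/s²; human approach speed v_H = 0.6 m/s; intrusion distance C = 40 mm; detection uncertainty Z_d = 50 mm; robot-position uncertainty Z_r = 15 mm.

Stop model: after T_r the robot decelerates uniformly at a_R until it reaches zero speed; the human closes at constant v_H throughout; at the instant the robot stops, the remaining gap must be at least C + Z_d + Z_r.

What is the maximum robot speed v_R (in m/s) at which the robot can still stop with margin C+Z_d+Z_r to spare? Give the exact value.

v_R_max = 17/10 m/s = 1.7000 m/s

quadratic (1/12)·v² + (11/50)·v + (-3689/6000) = 0
  disc = (11/50)² − 4·(1/12)·(-3689/6000) = 22801/90000 ; √disc = 151/300
  v_R = (−(11/50) + 151/300) / (2·(1/12)) = 17/10 m/s
check:
stop time T_s = (17/10)/6 = 0.2833 s
reaction-phase robot travel = 1.7000·0.1200 = 0.2040 m
braking distance = 1.7000²/(2·6.0000) = 0.2408 m
human closes 0.6000·0.4033 = 0.2420 m
residual clearance needed = 0.0400+0.0500+0.0150 = 0.1050 m
sum ≈ 0.2040+0.2408+0.2420+0.1050 ≈ 0.7918 m = S ✓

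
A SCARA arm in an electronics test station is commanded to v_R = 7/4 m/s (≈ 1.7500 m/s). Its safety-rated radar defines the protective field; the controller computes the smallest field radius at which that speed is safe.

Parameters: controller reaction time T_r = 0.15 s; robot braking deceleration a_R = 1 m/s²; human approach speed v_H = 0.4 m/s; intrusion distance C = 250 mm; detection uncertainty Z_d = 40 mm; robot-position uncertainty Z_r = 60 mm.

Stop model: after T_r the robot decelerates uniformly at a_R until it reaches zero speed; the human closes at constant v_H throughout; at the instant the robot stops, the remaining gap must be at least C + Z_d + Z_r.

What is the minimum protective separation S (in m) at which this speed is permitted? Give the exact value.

braking lasts T_s = (7/4)/1 = 1.7500 s
robot in T_r: 1.7500·0.1500 = 0.2625 m
robot covers 1.7500·1.7500 − ½·1.0000·1.7500² = 1.5312 m while stopping
human closes 0.4000·1.9000 = 0.7600 m
C+Z_d+Z_r = 0.2500+0.0400+0.0600 = 0.3500 m
S_min ≈ 0.2625+1.5312+0.7600+0.3500  ⇒  S_min = 2323/800 m

S_min = 2323/800 m = 2.9038 m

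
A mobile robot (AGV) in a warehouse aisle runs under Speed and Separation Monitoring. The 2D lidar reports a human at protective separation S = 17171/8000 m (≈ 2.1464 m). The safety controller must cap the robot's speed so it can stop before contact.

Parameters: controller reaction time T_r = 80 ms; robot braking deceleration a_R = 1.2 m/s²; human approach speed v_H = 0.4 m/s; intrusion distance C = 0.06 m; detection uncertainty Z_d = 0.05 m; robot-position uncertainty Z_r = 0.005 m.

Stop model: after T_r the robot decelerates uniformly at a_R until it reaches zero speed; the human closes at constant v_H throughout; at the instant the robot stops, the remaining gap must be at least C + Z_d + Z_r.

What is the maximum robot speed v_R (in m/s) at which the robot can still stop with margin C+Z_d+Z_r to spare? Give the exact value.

quadratic (5/12)·v² + (31/75)·v + (-3199/1600) = 0
  disc = (31/75)² − 4·(5/12)·(-3199/1600) = 1261129/360000 ; √disc = 1123/600
  v_R = (−(31/75) + 1123/600) / (2·(5/12)) = 7/4 m/s
check:
T_s = v_R/a_R = (7/4)/(6/5) = 1.4583 s
reaction-phase robot travel = 1.7500·0.0800 = 0.1400 m
braking distance = 1.7500²/(2·1.2000) = 1.2760 m
human closes 0.4000·1.5383 = 0.6153 m
margins: 0.0600+0.0500+0.0050 = 0.1150 m
sum ≈ 0.1400+1.2760+0.6153+0.1150 ≈ 2.1464 m = S ✓

v_R_max = 7/4 m/s = 1.7500 m/s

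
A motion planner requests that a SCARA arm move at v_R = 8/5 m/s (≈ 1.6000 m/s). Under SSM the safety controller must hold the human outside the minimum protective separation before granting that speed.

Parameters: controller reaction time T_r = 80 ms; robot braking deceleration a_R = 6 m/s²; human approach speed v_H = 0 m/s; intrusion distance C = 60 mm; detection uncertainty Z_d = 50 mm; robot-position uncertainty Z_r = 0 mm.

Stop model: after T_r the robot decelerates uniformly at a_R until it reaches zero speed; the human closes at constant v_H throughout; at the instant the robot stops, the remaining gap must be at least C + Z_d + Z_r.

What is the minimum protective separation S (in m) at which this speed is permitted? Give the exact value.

S_min = 677/1500 m = 0.4513 m

braking lasts T_s = (8/5)/6 = 0.2667 s
robot in T_r: 1.6000·0.0800 = 0.1280 m
robot covers 1.6000·0.2667 − ½·6.0000·0.2667² = 0.2133 m while stopping
person approaches 0.0000·(0.0800+0.2667) = 0.0000 m
C+Z_d+Z_r = 0.0600+0.0500+0.0000 = 0.1100 m
S_min ≈ 0.1280+0.2133+0.0000+0.1100  ⇒  S_min = 677/1500 m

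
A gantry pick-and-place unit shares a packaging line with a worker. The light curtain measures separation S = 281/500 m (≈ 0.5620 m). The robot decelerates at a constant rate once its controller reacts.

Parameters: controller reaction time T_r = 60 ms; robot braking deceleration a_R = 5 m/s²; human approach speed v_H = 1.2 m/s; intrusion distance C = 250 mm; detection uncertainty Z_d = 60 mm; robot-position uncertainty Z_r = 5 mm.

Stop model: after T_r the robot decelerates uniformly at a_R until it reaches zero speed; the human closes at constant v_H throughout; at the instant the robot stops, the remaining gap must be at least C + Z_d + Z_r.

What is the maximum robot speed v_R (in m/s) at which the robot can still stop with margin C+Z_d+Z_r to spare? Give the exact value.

v_R_max = 1/2 m/s = 0.5000 m/s

quadratic (1/10)·v² + (3/10)·v + (-7/40) = 0
  disc = (3/10)² − 4·(1/10)·(-7/40) = 4/25 ; √disc = 2/5
  v_R = (−(3/10) + 2/5) / (2·(1/10)) = 1/2 m/s
check:
braking lasts T_s = (1/2)/5 = 0.1000 s
robot covers v_R·T_r = 0.5000·0.0600 = 0.0300 m before braking
robot covers 0.5000·0.1000 − ½·5.0000·0.1000² = 0.0250 m while stopping
human over T_r+T_s: 1.2000·(0.0600+0.1000) = 0.1920 m
residual clearance needed = 0.2500+0.0600+0.0050 = 0.3150 m
sum ≈ 0.0300+0.0250+0.1920+0.3150 ≈ 0.5620 m = S ✓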